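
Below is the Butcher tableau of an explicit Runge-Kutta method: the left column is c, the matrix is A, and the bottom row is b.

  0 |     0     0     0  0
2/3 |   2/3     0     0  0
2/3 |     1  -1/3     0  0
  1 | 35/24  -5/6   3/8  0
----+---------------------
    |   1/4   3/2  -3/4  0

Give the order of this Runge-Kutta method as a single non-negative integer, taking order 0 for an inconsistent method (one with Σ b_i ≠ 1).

b = (1/4, 3/2, -3/4, 0)
c = (0, 2/3, 2/3, 1)
Ac = (0, 0, -2/9, -11/36)
Σ b_i: 1/4·1 + 3/2·1 + (-3/4)·1 = 1 ✓
b·c: 3/2·2/3 + (-3/4)·2/3 = 1/2 ✓
b·c²: 3/2·4/9 + (-3/4)·4/9 = 1/3 ✓
b·Ac: (-3/4)·(-2/9) = 1/6 ✓
b·c³: 3/2·8/27 + (-3/4)·8/27 = 2/9 ≠ 1/4 ⇒ order 3.
b·(c∘Ac): (-3/4)·(-4/27) = 1/9 ≠ 1/8
b·Ac²: (-3/4)·(-4/27) = 1/9 ≠ 1/12
b·A²c: 0 = 0 ≠ 1/24

3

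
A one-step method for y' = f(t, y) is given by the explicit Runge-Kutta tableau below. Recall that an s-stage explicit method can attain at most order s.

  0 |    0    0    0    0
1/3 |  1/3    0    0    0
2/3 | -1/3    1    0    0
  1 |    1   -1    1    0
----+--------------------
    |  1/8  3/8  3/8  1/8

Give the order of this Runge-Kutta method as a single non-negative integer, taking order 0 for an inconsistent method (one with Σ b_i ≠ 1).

b = (1/8, 3/8, 3/8, 1/8)
c = (0, 1/3, 2/3, 1)
Ac = (0, 0, 1/3, 1/3)
Σ b_i: 1/8·1 + 3/8·1 + 3/8·1 + 1/8·1 = 1 ✓
b·c: 3/8·1/3 + 3/8·2/3 + 1/8·1 = 1/2 ✓
b·c²: 3/8·1/9 + 3/8·4/9 + 1/8·1 = 1/3 ✓
b·Ac: 3/8·1/3 + 1/8·1/3 = 1/6 ✓
b·c³: 3/8·1/27 + 3/8·8/27 + 1/8·1 = 1/4 ✓
b·(c∘Ac): 3/8·2/9 + 1/8·1/3 = 1/8 ✓
b·Ac²: 3/8·1/9 + 1/8·1/3 = 1/12 ✓
b·A²c: 1/8·1/3 = 1/24 ✓; 4 stages ⇒ order 4.

4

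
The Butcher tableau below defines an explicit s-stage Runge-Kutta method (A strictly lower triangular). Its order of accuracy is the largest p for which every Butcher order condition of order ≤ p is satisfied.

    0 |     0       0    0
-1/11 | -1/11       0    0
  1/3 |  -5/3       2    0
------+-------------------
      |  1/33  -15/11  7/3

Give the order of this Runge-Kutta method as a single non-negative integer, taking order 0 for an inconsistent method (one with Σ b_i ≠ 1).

1

b = (1/33, -15/11, 7/3)
c = (0, -1/11, 1/3)
Ac = (0, 0, -2/11)
Σ b_i: 1/33·1 + (-15/11)·1 + 7/3·1 = 1 ✓
b·c: (-15/11)·(-1/11) + 7/3·1/3 = 982/1089 ≠ 1/2 ⇒ order 1.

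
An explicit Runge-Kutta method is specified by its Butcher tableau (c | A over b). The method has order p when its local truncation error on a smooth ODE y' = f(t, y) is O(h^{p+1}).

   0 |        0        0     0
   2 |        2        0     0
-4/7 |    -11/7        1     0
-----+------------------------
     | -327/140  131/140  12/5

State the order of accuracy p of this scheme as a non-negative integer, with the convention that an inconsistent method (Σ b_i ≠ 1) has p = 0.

2

b = (-327/140, 131/140, 12/5)
c = (0, 2, -4/7)
Ac = (0, 0, 2)
Σ b_i: (-327/140)·1 + 131/140·1 + 12/5·1 = 1 ✓
b·c: 131/140·2 + 12/5·(-4/7) = 1/2 ✓
b·c²: 131/140·4 + 12/5·16/49 = 1109/245 ≠ 1/3 ⇒ order 2.
b·Ac: 12/5·2 = 24/5 ≠ 1/6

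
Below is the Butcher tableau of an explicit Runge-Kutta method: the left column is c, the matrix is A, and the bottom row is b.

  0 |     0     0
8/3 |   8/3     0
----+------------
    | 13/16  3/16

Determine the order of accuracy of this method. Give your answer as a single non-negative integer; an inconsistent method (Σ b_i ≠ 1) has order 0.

2

b = (13/16, 3/16)
c = (0, 8/3)
Σ b_i: 13/16·1 + 3/16·1 = 1 ✓
b·c: 3/16·8/3 = 1/2 ✓; 2 stages ⇒ order 2.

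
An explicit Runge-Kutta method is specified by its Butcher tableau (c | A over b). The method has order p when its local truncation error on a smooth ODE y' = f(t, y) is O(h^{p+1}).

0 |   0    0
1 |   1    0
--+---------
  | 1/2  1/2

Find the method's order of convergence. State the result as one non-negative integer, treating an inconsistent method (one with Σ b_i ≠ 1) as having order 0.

b = (1/2, 1/2)
c = (0, 1)
Σ b_i: 1/2·1 + 1/2·1 = 1 ✓
b·c: 1/2·1 = 1/2 ✓; 2 stages ⇒ order 2.

2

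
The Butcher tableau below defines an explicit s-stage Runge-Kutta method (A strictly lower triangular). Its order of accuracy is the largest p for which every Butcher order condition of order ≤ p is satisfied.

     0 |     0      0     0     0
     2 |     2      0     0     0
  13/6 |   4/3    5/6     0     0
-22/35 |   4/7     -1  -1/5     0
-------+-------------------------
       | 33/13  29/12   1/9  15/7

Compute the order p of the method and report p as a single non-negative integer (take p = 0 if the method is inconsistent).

b = (33/13, 29/12, 1/9, 15/7)
c = (0, 2, 13/6, -22/35)
Ac = (0, 0, 5/3, -73/30)
Σ b_i: 33/13·1 + 29/12·1 + 1/9·1 + 15/7·1 = 23617/3276 ≠ 1 ⇒ order 0.

0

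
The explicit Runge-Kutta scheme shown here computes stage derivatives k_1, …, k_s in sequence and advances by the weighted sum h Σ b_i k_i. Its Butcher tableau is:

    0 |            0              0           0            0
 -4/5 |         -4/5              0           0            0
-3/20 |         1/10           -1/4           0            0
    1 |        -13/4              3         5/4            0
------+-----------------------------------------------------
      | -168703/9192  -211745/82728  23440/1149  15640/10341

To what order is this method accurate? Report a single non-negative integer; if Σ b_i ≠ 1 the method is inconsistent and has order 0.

b = (-168703/9192, -211745/82728, 23440/1149, 15640/10341)
c = (0, -4/5, -3/20, 1)
Ac = (0, 0, 1/5, -207/80)
Σ b_i: (-168703/9192)·1 + (-211745/82728)·1 + 23440/1149·1 + 15640/10341·1 = 1 ✓
b·c: (-211745/82728)·(-4/5) + 23440/1149·(-3/20) + 15640/10341·1 = 1/2 ✓
b·c²: (-211745/82728)·16/25 + 23440/1149·9/400 + 15640/10341·1 = 1/3 ✓
b·Ac: 23440/1149·1/5 + 15640/10341·(-207/80) = 1/6 ✓
b·c³: (-211745/82728)·(-64/125) + 23440/1149·(-27/8000) + 15640/10341·1 = 316441/114900 ≠ 1/4 ⇒ order 3.
b·(c∘Ac): 23440/1149·(-3/100) + 15640/10341·(-207/80) = -51997/11490 ≠ 1/8
b·Ac²: 23440/1149·(-4/25) + 15640/10341·3117/1600 = -43799/137880 ≠ 1/12
b·A²c: 15640/10341·1/4 = 3910/10341 ≠ 1/24

3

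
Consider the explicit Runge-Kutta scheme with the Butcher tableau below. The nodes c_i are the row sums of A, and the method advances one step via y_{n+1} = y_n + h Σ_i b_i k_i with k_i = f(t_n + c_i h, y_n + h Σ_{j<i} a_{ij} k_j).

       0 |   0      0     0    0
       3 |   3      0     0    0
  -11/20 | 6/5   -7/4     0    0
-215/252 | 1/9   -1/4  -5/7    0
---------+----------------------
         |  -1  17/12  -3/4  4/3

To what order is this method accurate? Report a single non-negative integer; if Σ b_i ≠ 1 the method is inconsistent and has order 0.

1

b = (-1, 17/12, -3/4, 4/3)
c = (0, 3, -11/20, -215/252)
Ac = (0, 0, -21/4, -5/14)
Σ b_i: (-1)·1 + 17/12·1 + (-3/4)·1 + 4/3·1 = 1 ✓
b·c: 17/12·3 + (-3/4)·(-11/20) + 4/3·(-215/252) = 53297/15120 ≠ 1/2 ⇒ order 1.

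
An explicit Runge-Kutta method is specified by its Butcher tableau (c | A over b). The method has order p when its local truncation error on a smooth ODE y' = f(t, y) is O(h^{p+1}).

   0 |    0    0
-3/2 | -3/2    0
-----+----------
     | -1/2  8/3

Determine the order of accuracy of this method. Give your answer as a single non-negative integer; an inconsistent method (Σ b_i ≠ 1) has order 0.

b = (-1/2, 8/3)
c = (0, -3/2)
Σ b_i: (-1/2)·1 + 8/3·1 = 13/6 ≠ 1 ⇒ order 0.

0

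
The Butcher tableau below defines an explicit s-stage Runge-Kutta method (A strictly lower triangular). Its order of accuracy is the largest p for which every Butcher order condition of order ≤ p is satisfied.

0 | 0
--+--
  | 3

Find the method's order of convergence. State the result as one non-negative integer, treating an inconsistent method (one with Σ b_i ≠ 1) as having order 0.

0

b = (3)
c = (0)
Σ b_i: 3·1 = 3 ≠ 1 ⇒ order 0.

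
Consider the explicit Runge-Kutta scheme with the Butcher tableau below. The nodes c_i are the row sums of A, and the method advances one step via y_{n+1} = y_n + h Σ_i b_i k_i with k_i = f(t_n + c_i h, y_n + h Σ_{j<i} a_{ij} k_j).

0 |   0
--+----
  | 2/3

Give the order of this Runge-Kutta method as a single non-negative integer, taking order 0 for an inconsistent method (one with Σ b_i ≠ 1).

b = (2/3)
c = (0)
Σ b_i: 2/3·1 = 2/3 ≠ 1 ⇒ order 0.

0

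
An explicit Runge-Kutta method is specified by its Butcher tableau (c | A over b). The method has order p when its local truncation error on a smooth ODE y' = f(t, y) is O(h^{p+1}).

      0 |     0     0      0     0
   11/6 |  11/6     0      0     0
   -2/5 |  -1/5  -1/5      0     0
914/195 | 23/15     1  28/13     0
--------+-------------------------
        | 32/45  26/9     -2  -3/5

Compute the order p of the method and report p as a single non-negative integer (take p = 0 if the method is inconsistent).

b = (32/45, 26/9, -2, -3/5)
c = (0, 11/6, -2/5, 914/195)
Ac = (0, 0, -11/30, 379/390)
Σ b_i: 32/45·1 + 26/9·1 + (-2)·1 + (-3/5)·1 = 1 ✓
b·c: 26/9·11/6 + (-2)·(-2/5) + (-3/5)·914/195 = 28817/8775 ≠ 1/2 ⇒ order 1.

1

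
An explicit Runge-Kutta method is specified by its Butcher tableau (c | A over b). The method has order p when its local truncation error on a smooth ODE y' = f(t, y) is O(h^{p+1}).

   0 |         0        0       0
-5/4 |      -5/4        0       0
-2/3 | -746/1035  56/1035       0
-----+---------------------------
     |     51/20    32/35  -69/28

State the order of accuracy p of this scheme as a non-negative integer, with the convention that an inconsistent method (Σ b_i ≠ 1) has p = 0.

3

b = (51/20, 32/35, -69/28)
c = (0, -5/4, -2/3)
Ac = (0, 0, -14/207)
Σ b_i: 51/20·1 + 32/35·1 + (-69/28)·1 = 1 ✓
b·c: 32/35·(-5/4) + (-69/28)·(-2/3) = 1/2 ✓
b·c²: 32/35·25/16 + (-69/28)·4/9 = 1/3 ✓
b·Ac: (-69/28)·(-14/207) = 1/6 ✓; 3 stages ⇒ order 3.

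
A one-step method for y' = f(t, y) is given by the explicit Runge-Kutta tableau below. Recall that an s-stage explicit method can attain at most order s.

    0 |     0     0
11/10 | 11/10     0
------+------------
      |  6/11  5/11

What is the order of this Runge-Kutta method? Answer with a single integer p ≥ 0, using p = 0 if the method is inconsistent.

2

b = (6/11, 5/11)
c = (0, 11/10)
Σ b_i: 6/11·1 + 5/11·1 = 1 ✓
b·c: 5/11·11/10 = 1/2 ✓; 2 stages ⇒ order 2.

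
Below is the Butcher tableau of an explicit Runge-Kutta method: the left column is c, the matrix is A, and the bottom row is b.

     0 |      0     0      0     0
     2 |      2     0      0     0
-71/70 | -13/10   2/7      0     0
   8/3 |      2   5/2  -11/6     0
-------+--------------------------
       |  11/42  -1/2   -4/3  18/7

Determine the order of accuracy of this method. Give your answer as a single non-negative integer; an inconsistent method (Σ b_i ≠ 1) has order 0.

b = (11/42, -1/2, -4/3, 18/7)
c = (0, 2, -71/70, 8/3)
Ac = (0, 0, 4/7, 2881/420)
Σ b_i: 11/42·1 + (-1/2)·1 + (-4/3)·1 + 18/7·1 = 1 ✓
b·c: (-1/2)·2 + (-4/3)·(-71/70) + 18/7·8/3 = 757/105 ≠ 1/2 ⇒ order 1.

1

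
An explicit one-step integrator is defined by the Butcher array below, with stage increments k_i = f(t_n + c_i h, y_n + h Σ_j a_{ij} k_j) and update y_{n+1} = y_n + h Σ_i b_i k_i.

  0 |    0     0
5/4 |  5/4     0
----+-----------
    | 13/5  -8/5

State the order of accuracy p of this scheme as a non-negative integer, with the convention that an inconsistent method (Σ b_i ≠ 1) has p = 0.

1

b = (13/5, -8/5)
c = (0, 5/4)
Σ b_i: 13/5·1 + (-8/5)·1 = 1 ✓
b·c: (-8/5)·5/4 = -2 ≠ 1/2 ⇒ order 1.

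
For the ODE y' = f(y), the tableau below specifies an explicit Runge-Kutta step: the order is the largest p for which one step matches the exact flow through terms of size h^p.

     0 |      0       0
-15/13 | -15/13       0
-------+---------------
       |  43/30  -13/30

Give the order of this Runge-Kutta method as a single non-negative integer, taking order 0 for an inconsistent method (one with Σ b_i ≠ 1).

2

b = (43/30, -13/30)
c = (0, -15/13)
Σ b_i: 43/30·1 + (-13/30)·1 = 1 ✓
b·c: (-13/30)·(-15/13) = 1/2 ✓; 2 stages ⇒ order 2.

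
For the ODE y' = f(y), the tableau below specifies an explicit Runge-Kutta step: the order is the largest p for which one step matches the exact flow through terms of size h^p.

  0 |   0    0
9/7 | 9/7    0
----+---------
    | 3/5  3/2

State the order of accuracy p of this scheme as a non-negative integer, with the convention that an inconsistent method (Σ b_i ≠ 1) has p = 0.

b = (3/5, 3/2)
c = (0, 9/7)
Σ b_i: 3/5·1 + 3/2·1 = 21/10 ≠ 1 ⇒ order 0.

0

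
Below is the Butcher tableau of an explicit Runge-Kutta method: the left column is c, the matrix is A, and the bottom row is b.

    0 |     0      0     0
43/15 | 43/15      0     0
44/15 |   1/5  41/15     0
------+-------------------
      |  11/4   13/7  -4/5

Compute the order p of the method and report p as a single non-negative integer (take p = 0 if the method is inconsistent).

b = (11/4, 13/7, -4/5)
c = (0, 43/15, 44/15)
Ac = (0, 0, 1763/225)
Σ b_i: 11/4·1 + 13/7·1 + (-4/5)·1 = 533/140 ≠ 1 ⇒ order 0.

0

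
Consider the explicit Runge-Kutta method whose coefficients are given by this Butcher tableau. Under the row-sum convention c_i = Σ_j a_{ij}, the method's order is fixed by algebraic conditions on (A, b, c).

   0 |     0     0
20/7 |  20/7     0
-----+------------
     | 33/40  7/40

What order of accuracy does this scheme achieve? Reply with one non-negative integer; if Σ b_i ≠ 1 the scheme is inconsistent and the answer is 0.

2

b = (33/40, 7/40)
c = (0, 20/7)
Σ b_i: 33/40·1 + 7/40·1 = 1 ✓
b·c: 7/40·20/7 = 1/2 ✓; 2 stages ⇒ order 2.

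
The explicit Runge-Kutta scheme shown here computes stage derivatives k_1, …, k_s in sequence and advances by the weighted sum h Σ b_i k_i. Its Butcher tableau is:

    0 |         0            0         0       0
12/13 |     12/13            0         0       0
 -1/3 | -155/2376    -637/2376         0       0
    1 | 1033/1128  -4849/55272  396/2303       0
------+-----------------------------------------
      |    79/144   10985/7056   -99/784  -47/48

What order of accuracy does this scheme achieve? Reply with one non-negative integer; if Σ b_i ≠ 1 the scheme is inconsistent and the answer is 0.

4

b = (79/144, 10985/7056, -99/784, -47/48)
c = (0, 12/13, -1/3, 1)
Ac = (0, 0, -49/198, -13/94)
Σ b_i: 79/144·1 + 10985/7056·1 + (-99/784)·1 + (-47/48)·1 = 1 ✓
b·c: 10985/7056·12/13 + (-99/784)·(-1/3) + (-47/48)·1 = 1/2 ✓
b·c²: 10985/7056·144/169 + (-99/784)·1/9 + (-47/48)·1 = 1/3 ✓
b·Ac: (-99/784)·(-49/198) + (-47/48)·(-13/94) = 1/6 ✓
b·c³: 10985/7056·1728/2197 + (-99/784)·(-1/27) + (-47/48)·1 = 1/4 ✓
b·(c∘Ac): (-99/784)·49/594 + (-47/48)·(-13/94) = 1/8 ✓
b·Ac²: (-99/784)·(-98/429) + (-47/48)·(-34/611) = 1/12 ✓
b·A²c: (-47/48)·(-2/47) = 1/24 ✓; 4 stages ⇒ order 4.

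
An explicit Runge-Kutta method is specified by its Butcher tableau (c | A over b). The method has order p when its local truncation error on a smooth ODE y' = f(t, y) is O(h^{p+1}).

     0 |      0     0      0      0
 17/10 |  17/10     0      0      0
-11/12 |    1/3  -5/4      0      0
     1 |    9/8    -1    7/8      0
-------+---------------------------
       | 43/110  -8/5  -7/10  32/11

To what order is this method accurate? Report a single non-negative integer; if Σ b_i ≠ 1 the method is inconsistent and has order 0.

1

b = (43/110, -8/5, -7/10, 32/11)
c = (0, 17/10, -11/12, 1)
Ac = (0, 0, -17/8, -1201/480)
Σ b_i: 43/110·1 + (-8/5)·1 + (-7/10)·1 + 32/11·1 = 1 ✓
b·c: (-8/5)·17/10 + (-7/10)·(-11/12) + 32/11·1 = 5483/6600 ≠ 1/2 ⇒ order 1.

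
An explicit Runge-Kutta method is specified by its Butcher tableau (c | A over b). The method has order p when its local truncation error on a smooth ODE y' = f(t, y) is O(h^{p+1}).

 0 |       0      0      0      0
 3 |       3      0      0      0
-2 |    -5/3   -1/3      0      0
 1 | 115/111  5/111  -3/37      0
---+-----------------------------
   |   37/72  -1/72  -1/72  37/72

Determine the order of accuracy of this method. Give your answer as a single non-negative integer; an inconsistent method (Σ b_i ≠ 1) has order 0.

b = (37/72, -1/72, -1/72, 37/72)
c = (0, 3, -2, 1)
Ac = (0, 0, -1, 11/37)
Σ b_i: 37/72·1 + (-1/72)·1 + (-1/72)·1 + 37/72·1 = 1 ✓
b·c: (-1/72)·3 + (-1/72)·(-2) + 37/72·1 = 1/2 ✓
b·c²: (-1/72)·9 + (-1/72)·4 + 37/72·1 = 1/3 ✓
b·Ac: (-1/72)·(-1) + 37/72·11/37 = 1/6 ✓
b·c³: (-1/72)·27 + (-1/72)·(-8) + 37/72·1 = 1/4 ✓
b·(c∘Ac): (-1/72)·2 + 37/72·11/37 = 1/8 ✓
b·Ac²: (-1/72)·(-3) + 37/72·3/37 = 1/12 ✓
b·A²c: 37/72·3/37 = 1/24 ✓; 4 stages ⇒ order 4.

4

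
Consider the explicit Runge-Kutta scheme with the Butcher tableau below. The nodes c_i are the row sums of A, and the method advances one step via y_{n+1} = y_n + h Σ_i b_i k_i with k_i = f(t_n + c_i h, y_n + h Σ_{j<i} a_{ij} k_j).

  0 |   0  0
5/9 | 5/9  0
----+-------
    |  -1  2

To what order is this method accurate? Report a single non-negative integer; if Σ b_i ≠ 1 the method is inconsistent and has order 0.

b = (-1, 2)
c = (0, 5/9)
Σ b_i: (-1)·1 + 2·1 = 1 ✓
b·c: 2·5/9 = 10/9 ≠ 1/2 ⇒ order 1.

1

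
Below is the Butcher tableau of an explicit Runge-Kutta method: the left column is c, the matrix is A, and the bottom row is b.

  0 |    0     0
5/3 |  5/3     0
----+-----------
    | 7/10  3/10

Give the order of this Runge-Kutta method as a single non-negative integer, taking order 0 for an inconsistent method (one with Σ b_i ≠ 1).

2

b = (7/10, 3/10)
c = (0, 5/3)
Σ b_i: 7/10·1 + 3/10·1 = 1 ✓
b·c: 3/10·5/3 = 1/2 ✓; 2 stages ⇒ order 2.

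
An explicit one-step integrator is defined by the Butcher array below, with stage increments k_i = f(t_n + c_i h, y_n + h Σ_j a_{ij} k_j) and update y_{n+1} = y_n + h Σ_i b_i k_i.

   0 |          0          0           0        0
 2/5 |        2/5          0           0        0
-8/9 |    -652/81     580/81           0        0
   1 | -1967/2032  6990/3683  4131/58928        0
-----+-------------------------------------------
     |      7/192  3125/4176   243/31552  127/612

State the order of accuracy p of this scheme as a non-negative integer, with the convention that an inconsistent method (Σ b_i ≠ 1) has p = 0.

b = (7/192, 3125/4176, 243/31552, 127/612)
c = (0, 2/5, -8/9, 1)
Ac = (0, 0, 232/81, 177/254)
Σ b_i: 7/192·1 + 3125/4176·1 + 243/31552·1 + 127/612·1 = 1 ✓
b·c: 3125/4176·2/5 + 243/31552·(-8/9) + 127/612·1 = 1/2 ✓
b·c²: 3125/4176·4/25 + 243/31552·64/81 + 127/612·1 = 1/3 ✓
b·Ac: 243/31552·232/81 + 127/612·177/254 = 1/6 ✓
b·c³: 3125/4176·8/125 + 243/31552·(-512/729) + 127/612·1 = 1/4 ✓
b·(c∘Ac): 243/31552·(-1856/729) + 127/612·177/254 = 1/8 ✓
b·Ac²: 243/31552·464/405 + 127/612·228/635 = 1/12 ✓
b·A²c: 127/612·51/254 = 1/24 ✓; 4 stages ⇒ order 4.

4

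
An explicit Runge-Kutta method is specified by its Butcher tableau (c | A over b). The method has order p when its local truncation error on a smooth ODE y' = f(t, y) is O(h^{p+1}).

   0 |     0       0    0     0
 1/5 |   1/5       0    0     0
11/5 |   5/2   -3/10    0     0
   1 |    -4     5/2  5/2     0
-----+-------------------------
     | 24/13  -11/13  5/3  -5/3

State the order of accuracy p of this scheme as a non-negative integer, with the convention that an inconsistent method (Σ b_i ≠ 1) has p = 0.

1

b = (24/13, -11/13, 5/3, -5/3)
c = (0, 1/5, 11/5, 1)
Ac = (0, 0, -3/50, 6)
Σ b_i: 24/13·1 + (-11/13)·1 + 5/3·1 + (-5/3)·1 = 1 ✓
b·c: (-11/13)·1/5 + 5/3·11/5 + (-5/3)·1 = 119/65 ≠ 1/2 ⇒ order 1.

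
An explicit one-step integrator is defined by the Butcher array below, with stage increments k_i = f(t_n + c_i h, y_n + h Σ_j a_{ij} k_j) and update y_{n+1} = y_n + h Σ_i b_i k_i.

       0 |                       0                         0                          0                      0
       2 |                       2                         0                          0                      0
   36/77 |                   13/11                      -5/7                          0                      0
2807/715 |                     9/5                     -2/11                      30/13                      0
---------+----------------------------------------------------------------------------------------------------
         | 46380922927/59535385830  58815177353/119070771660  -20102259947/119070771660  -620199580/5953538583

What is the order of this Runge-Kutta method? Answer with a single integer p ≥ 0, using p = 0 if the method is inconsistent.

b = (46380922927/59535385830, 58815177353/119070771660, -20102259947/119070771660, -620199580/5953538583)
c = (0, 2, 36/77, 2807/715)
Ac = (0, 0, -10/7, 716/1001)
Σ b_i: 46380922927/59535385830·1 + 58815177353/119070771660·1 + (-20102259947/119070771660)·1 + (-620199580/5953538583)·1 = 1 ✓
b·c: 58815177353/119070771660·2 + (-20102259947/119070771660)·36/77 + (-620199580/5953538583)·2807/715 = 1/2 ✓
b·c²: 58815177353/119070771660·4 + (-20102259947/119070771660)·1296/5929 + (-620199580/5953538583)·7879249/511225 = 1/3 ✓
b·Ac: (-20102259947/119070771660)·(-10/7) + (-620199580/5953538583)·716/1001 = 1/6 ✓
b·c³: 58815177353/119070771660·8 + (-20102259947/119070771660)·46656/456533 + (-620199580/5953538583)·22117051943/365525875 = -431367108264886/182095592603925 ≠ 1/4 ⇒ order 3.
b·(c∘Ac): (-20102259947/119070771660)·(-360/539) + (-620199580/5953538583)·287116/102245 = -11773024330/65488924413 ≠ 1/8
b·Ac²: (-20102259947/119070771660)·(-20/7) + (-620199580/5953538583)·(-17176/77077) = 25751862833/50935830099 ≠ 1/12
b·A²c: (-620199580/5953538583)·(-300/91) = 681538000/1984512861 ≠ 1/24

3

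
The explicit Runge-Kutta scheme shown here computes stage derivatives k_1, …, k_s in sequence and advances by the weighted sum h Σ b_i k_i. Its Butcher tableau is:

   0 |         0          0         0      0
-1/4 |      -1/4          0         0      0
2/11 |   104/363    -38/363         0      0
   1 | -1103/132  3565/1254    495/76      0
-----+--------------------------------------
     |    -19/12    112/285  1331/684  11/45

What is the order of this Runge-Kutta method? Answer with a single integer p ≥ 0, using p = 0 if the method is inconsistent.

4

b = (-19/12, 112/285, 1331/684, 11/45)
c = (0, -1/4, 2/11, 1)
Ac = (0, 0, 19/726, 125/264)
Σ b_i: (-19/12)·1 + 112/285·1 + 1331/684·1 + 11/45·1 = 1 ✓
b·c: 112/285·(-1/4) + 1331/684·2/11 + 11/45·1 = 1/2 ✓
b·c²: 112/285·1/16 + 1331/684·4/121 + 11/45·1 = 1/3 ✓
b·Ac: 1331/684·19/726 + 11/45·125/264 = 1/6 ✓
b·c³: 112/285·(-1/64) + 1331/684·8/1331 + 11/45·1 = 1/4 ✓
b·(c∘Ac): 1331/684·19/3993 + 11/45·125/264 = 1/8 ✓
b·Ac²: 1331/684·(-19/2904) + 11/45·415/1056 = 1/12 ✓
b·A²c: 11/45·15/88 = 1/24 ✓; 4 stages ⇒ order 4.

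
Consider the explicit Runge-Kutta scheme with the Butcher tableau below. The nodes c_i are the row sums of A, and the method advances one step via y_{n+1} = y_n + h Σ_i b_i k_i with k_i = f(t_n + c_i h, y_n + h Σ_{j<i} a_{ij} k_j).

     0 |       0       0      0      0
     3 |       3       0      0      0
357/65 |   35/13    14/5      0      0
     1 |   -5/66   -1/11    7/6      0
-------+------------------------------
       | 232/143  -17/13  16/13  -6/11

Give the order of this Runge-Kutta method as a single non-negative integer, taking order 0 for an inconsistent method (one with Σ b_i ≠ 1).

b = (232/143, -17/13, 16/13, -6/11)
c = (0, 3, 357/65, 1)
Ac = (0, 0, 42/5, 8773/1430)
Σ b_i: 232/143·1 + (-17/13)·1 + 16/13·1 + (-6/11)·1 = 1 ✓
b·c: (-17/13)·3 + 16/13·357/65 + (-6/11)·1 = 21297/9295 ≠ 1/2 ⇒ order 1.

1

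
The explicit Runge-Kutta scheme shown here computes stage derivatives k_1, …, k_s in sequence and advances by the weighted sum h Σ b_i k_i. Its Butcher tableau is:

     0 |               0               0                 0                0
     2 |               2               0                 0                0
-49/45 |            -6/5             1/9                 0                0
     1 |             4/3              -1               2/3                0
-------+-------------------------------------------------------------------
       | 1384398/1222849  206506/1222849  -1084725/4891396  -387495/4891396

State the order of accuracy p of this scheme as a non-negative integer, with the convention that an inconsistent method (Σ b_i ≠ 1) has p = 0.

3

b = (1384398/1222849, 206506/1222849, -1084725/4891396, -387495/4891396)
c = (0, 2, -49/45, 1)
Ac = (0, 0, 2/9, -368/135)
Σ b_i: 1384398/1222849·1 + 206506/1222849·1 + (-1084725/4891396)·1 + (-387495/4891396)·1 = 1 ✓
b·c: 206506/1222849·2 + (-1084725/4891396)·(-49/45) + (-387495/4891396)·1 = 1/2 ✓
b·c²: 206506/1222849·4 + (-1084725/4891396)·2401/2025 + (-387495/4891396)·1 = 1/3 ✓
b·Ac: (-1084725/4891396)·2/9 + (-387495/4891396)·(-368/135) = 1/6 ✓
b·c³: 206506/1222849·8 + (-1084725/4891396)·(-117649/91125) + (-387495/4891396)·1 = 514428019/330169230 ≠ 1/4 ⇒ order 3.
b·(c∘Ac): (-1084725/4891396)·(-98/405) + (-387495/4891396)·(-368/135) = 1978139/7337094 ≠ 1/8
b·Ac²: (-1084725/4891396)·4/9 + (-387495/4891396)·(-19498/6075) = 51406889/330169230 ≠ 1/12
b·A²c: (-387495/4891396)·4/27 = -43055/3668547 ≠ 1/24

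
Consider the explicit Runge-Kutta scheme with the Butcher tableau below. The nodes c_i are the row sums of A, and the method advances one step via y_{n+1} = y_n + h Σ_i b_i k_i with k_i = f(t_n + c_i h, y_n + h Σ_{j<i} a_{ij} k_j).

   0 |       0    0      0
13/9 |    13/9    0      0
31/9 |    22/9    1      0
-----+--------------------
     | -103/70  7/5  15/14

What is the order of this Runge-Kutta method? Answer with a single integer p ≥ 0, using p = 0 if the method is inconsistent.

1

b = (-103/70, 7/5, 15/14)
c = (0, 13/9, 31/9)
Ac = (0, 0, 13/9)
Σ b_i: (-103/70)·1 + 7/5·1 + 15/14·1 = 1 ✓
b·c: 7/5·13/9 + 15/14·31/9 = 3599/630 ≠ 1/2 ⇒ order 1.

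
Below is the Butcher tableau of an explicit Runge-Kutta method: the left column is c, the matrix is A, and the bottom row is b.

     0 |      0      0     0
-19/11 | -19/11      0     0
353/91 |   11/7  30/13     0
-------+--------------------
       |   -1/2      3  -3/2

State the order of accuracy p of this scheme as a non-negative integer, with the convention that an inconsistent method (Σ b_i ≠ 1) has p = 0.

1

b = (-1/2, 3, -3/2)
c = (0, -19/11, 353/91)
Ac = (0, 0, -570/143)
Σ b_i: (-1/2)·1 + 3·1 + (-3/2)·1 = 1 ✓
b·c: 3·(-19/11) + (-3/2)·353/91 = -22023/2002 ≠ 1/2 ⇒ order 1.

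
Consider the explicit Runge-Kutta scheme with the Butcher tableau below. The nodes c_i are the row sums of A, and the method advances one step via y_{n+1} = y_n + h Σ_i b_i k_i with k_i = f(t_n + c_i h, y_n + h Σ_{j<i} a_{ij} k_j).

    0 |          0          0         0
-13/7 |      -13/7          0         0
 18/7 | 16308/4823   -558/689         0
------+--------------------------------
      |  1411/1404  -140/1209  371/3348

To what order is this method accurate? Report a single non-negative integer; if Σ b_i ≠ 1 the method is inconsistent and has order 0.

3

b = (1411/1404, -140/1209, 371/3348)
c = (0, -13/7, 18/7)
Ac = (0, 0, 558/371)
Σ b_i: 1411/1404·1 + (-140/1209)·1 + 371/3348·1 = 1 ✓
b·c: (-140/1209)·(-13/7) + 371/3348·18/7 = 1/2 ✓
b·c²: (-140/1209)·169/49 + 371/3348·324/49 = 1/3 ✓
b·Ac: 371/3348·558/371 = 1/6 ✓; 3 stages ⇒ order 3.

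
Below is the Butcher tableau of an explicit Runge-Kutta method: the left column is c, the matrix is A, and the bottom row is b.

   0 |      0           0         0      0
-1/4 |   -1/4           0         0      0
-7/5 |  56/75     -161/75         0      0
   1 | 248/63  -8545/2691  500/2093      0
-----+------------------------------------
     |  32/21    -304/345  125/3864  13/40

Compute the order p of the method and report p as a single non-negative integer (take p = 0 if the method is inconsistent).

4

b = (32/21, -304/345, 125/3864, 13/40)
c = (0, -1/4, -7/5, 1)
Ac = (0, 0, 161/300, 215/468)
Σ b_i: 32/21·1 + (-304/345)·1 + 125/3864·1 + 13/40·1 = 1 ✓
b·c: (-304/345)·(-1/4) + 125/3864·(-7/5) + 13/40·1 = 1/2 ✓
b·c²: (-304/345)·1/16 + 125/3864·49/25 + 13/40·1 = 1/3 ✓
b·Ac: 125/3864·161/300 + 13/40·215/468 = 1/6 ✓
b·c³: (-304/345)·(-1/64) + 125/3864·(-343/125) + 13/40·1 = 1/4 ✓
b·(c∘Ac): 125/3864·(-1127/1500) + 13/40·215/468 = 1/8 ✓
b·Ac²: 125/3864·(-161/1200) + 13/40·505/1872 = 1/12 ✓
b·A²c: 13/40·5/39 = 1/24 ✓; 4 stages ⇒ order 4.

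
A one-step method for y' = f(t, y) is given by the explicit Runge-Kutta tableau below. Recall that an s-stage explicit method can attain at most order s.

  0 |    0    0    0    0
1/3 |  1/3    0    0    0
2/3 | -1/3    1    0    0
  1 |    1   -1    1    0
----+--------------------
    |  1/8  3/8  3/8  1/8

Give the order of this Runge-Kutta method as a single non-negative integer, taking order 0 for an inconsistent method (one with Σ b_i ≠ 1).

b = (1/8, 3/8, 3/8, 1/8)
c = (0, 1/3, 2/3, 1)
Ac = (0, 0, 1/3, 1/3)
Σ b_i: 1/8·1 + 3/8·1 + 3/8·1 + 1/8·1 = 1 ✓
b·c: 3/8·1/3 + 3/8·2/3 + 1/8·1 = 1/2 ✓
b·c²: 3/8·1/9 + 3/8·4/9 + 1/8·1 = 1/3 ✓
b·Ac: 3/8·1/3 + 1/8·1/3 = 1/6 ✓
b·c³: 3/8·1/27 + 3/8·8/27 + 1/8·1 = 1/4 ✓
b·(c∘Ac): 3/8·2/9 + 1/8·1/3 = 1/8 ✓
b·Ac²: 3/8·1/9 + 1/8·1/3 = 1/12 ✓
b·A²c: 1/8·1/3 = 1/24 ✓; 4 stages ⇒ order 4.

4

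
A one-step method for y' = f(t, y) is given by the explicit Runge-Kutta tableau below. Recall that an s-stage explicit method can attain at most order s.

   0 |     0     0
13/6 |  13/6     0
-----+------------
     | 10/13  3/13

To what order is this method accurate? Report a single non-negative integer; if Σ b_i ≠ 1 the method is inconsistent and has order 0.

2

b = (10/13, 3/13)
c = (0, 13/6)
Σ b_i: 10/13·1 + 3/13·1 = 1 ✓
b·c: 3/13·13/6 = 1/2 ✓; 2 stages ⇒ order 2.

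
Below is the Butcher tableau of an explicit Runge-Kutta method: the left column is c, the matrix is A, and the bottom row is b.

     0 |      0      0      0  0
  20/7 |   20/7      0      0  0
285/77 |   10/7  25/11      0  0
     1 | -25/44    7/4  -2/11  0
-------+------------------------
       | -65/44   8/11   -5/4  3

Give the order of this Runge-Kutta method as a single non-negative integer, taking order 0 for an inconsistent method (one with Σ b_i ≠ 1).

1

b = (-65/44, 8/11, -5/4, 3)
c = (0, 20/7, 285/77, 1)
Ac = (0, 0, 500/77, 3665/847)
Σ b_i: (-65/44)·1 + 8/11·1 + (-5/4)·1 + 3·1 = 1 ✓
b·c: 8/11·20/7 + (-5/4)·285/77 + 3·1 = 139/308 ≠ 1/2 ⇒ order 1.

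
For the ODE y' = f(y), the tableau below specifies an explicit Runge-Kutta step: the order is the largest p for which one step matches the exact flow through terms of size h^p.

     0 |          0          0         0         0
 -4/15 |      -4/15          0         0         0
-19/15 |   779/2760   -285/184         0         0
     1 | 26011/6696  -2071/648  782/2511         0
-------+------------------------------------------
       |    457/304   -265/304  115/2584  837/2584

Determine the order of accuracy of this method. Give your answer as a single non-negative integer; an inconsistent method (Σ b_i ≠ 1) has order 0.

b = (457/304, -265/304, 115/2584, 837/2584)
c = (0, -4/15, -19/15, 1)
Ac = (0, 0, 19/46, 2299/5022)
Σ b_i: 457/304·1 + (-265/304)·1 + 115/2584·1 + 837/2584·1 = 1 ✓
b·c: (-265/304)·(-4/15) + 115/2584·(-19/15) + 837/2584·1 = 1/2 ✓
b·c²: (-265/304)·16/225 + 115/2584·361/225 + 837/2584·1 = 1/3 ✓
b·Ac: 115/2584·19/46 + 837/2584·2299/5022 = 1/6 ✓
b·c³: (-265/304)·(-64/3375) + 115/2584·(-6859/3375) + 837/2584·1 = 1/4 ✓
b·(c∘Ac): 115/2584·(-361/690) + 837/2584·2299/5022 = 1/8 ✓
b·Ac²: 115/2584·(-38/345) + 837/2584·76/279 = 1/12 ✓
b·A²c: 837/2584·323/2511 = 1/24 ✓; 4 stages ⇒ order 4.

4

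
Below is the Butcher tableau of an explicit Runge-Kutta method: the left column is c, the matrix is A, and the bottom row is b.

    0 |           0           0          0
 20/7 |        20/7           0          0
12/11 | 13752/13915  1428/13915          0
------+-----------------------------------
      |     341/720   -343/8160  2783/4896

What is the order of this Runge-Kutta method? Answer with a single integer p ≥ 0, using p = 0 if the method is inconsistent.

b = (341/720, -343/8160, 2783/4896)
c = (0, 20/7, 12/11)
Ac = (0, 0, 816/2783)
Σ b_i: 341/720·1 + (-343/8160)·1 + 2783/4896·1 = 1 ✓
b·c: (-343/8160)·20/7 + 2783/4896·12/11 = 1/2 ✓
b·c²: (-343/8160)·400/49 + 2783/4896·144/121 = 1/3 ✓
b·Ac: 2783/4896·816/2783 = 1/6 ✓; 3 stages ⇒ order 3.

3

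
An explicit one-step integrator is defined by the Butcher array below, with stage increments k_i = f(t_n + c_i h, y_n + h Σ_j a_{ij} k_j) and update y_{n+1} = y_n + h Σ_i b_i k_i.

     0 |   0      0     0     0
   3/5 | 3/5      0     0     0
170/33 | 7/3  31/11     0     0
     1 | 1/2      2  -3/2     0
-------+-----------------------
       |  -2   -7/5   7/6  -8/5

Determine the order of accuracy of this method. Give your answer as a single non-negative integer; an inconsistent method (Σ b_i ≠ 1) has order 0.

0

b = (-2, -7/5, 7/6, -8/5)
c = (0, 3/5, 170/33, 1)
Ac = (0, 0, 93/55, -359/55)
Σ b_i: (-2)·1 + (-7/5)·1 + 7/6·1 + (-8/5)·1 = -23/6 ≠ 1 ⇒ order 0.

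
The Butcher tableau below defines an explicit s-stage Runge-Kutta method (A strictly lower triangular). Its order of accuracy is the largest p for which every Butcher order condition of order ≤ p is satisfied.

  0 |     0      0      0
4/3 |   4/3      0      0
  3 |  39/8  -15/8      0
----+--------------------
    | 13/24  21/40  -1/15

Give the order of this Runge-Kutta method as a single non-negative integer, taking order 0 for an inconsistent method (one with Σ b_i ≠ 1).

b = (13/24, 21/40, -1/15)
c = (0, 4/3, 3)
Ac = (0, 0, -5/2)
Σ b_i: 13/24·1 + 21/40·1 + (-1/15)·1 = 1 ✓
b·c: 21/40·4/3 + (-1/15)·3 = 1/2 ✓
b·c²: 21/40·16/9 + (-1/15)·9 = 1/3 ✓
b·Ac: (-1/15)·(-5/2) = 1/6 ✓; 3 stages ⇒ order 3.

3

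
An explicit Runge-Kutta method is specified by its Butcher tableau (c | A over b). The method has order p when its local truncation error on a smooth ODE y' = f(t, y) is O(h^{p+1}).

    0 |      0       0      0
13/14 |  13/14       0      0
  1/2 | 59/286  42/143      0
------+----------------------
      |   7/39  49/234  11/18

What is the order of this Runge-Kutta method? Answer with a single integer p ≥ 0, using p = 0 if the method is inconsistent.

3

b = (7/39, 49/234, 11/18)
c = (0, 13/14, 1/2)
Ac = (0, 0, 3/11)
Σ b_i: 7/39·1 + 49/234·1 + 11/18·1 = 1 ✓
b·c: 49/234·13/14 + 11/18·1/2 = 1/2 ✓
b·c²: 49/234·169/196 + 11/18·1/4 = 1/3 ✓
b·Ac: 11/18·3/11 = 1/6 ✓; 3 stages ⇒ order 3.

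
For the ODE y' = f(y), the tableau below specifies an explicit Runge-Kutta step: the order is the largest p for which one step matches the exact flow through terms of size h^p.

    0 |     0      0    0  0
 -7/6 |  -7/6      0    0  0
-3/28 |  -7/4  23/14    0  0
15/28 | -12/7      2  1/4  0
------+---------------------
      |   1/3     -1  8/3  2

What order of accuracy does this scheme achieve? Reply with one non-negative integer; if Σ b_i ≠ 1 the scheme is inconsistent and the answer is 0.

0

b = (1/3, -1, 8/3, 2)
c = (0, -7/6, -3/28, 15/28)
Ac = (0, 0, -23/12, -793/336)
Σ b_i: 1/3·1 + (-1)·1 + 8/3·1 + 2·1 = 4 ≠ 1 ⇒ order 0.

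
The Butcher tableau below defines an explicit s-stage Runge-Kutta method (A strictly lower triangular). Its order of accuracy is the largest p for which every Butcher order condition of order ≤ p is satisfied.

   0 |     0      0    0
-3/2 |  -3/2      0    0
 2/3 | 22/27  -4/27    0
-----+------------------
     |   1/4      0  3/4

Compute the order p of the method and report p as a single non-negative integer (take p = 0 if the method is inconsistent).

b = (1/4, 0, 3/4)
c = (0, -3/2, 2/3)
Ac = (0, 0, 2/9)
Σ b_i: 1/4·1 + 3/4·1 = 1 ✓
b·c: 3/4·2/3 = 1/2 ✓
b·c²: 3/4·4/9 = 1/3 ✓
b·Ac: 3/4·2/9 = 1/6 ✓; 3 stages ⇒ order 3.

3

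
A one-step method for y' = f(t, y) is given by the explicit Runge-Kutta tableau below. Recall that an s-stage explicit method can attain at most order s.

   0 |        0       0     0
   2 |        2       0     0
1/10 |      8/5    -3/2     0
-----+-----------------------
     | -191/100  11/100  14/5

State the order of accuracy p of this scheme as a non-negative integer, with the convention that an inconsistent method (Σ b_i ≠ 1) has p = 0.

2

b = (-191/100, 11/100, 14/5)
c = (0, 2, 1/10)
Ac = (0, 0, -3)
Σ b_i: (-191/100)·1 + 11/100·1 + 14/5·1 = 1 ✓
b·c: 11/100·2 + 14/5·1/10 = 1/2 ✓
b·c²: 11/100·4 + 14/5·1/100 = 117/250 ≠ 1/3 ⇒ order 2.
b·Ac: 14/5·(-3) = -42/5 ≠ 1/6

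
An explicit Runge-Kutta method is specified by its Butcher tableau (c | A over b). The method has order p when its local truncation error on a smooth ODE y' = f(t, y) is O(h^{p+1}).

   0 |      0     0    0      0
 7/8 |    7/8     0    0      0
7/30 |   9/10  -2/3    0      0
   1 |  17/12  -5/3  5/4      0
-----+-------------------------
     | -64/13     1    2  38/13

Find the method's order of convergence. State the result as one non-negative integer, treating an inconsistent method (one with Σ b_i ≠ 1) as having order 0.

b = (-64/13, 1, 2, 38/13)
c = (0, 7/8, 7/30, 1)
Ac = (0, 0, -7/12, -7/6)
Σ b_i: (-64/13)·1 + 1·1 + 2·1 + 38/13·1 = 1 ✓
b·c: 1·7/8 + 2·7/30 + 38/13·1 = 6653/1560 ≠ 1/2 ⇒ order 1.

1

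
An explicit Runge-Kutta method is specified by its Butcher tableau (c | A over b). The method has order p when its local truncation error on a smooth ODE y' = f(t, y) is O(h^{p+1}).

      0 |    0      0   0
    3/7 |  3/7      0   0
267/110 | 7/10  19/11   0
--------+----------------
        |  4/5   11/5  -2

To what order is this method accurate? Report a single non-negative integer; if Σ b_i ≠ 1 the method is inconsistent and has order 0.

1

b = (4/5, 11/5, -2)
c = (0, 3/7, 267/110)
Ac = (0, 0, 57/77)
Σ b_i: 4/5·1 + 11/5·1 + (-2)·1 = 1 ✓
b·c: 11/5·3/7 + (-2)·267/110 = -1506/385 ≠ 1/2 ⇒ order 1.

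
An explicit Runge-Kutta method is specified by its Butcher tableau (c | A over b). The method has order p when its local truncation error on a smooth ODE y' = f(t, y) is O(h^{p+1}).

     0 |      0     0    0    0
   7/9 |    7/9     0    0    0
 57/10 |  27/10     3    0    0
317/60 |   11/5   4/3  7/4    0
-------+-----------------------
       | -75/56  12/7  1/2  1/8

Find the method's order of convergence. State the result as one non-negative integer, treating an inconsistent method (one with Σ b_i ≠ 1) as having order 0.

b = (-75/56, 12/7, 1/2, 1/8)
c = (0, 7/9, 57/10, 317/60)
Ac = (0, 0, 7/3, 11893/1080)
Σ b_i: (-75/56)·1 + 12/7·1 + 1/2·1 + 1/8·1 = 1 ✓
b·c: 12/7·7/9 + 1/2·57/10 + 1/8·317/60 = 155/32 ≠ 1/2 ⇒ order 1.

1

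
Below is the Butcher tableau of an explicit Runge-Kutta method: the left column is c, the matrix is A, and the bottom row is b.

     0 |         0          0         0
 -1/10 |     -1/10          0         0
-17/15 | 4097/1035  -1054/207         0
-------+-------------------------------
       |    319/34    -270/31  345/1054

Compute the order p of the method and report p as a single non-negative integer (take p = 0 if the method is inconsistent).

3

b = (319/34, -270/31, 345/1054)
c = (0, -1/10, -17/15)
Ac = (0, 0, 527/1035)
Σ b_i: 319/34·1 + (-270/31)·1 + 345/1054·1 = 1 ✓
b·c: (-270/31)·(-1/10) + 345/1054·(-17/15) = 1/2 ✓
b·c²: (-270/31)·1/100 + 345/1054·289/225 = 1/3 ✓
b·Ac: 345/1054·527/1035 = 1/6 ✓; 3 stages ⇒ order 3.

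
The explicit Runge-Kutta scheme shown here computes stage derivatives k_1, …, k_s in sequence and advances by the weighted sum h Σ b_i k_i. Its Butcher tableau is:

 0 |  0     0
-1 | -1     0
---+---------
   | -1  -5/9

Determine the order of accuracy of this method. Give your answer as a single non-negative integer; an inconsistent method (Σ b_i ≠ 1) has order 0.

b = (-1, -5/9)
c = (0, -1)
Σ b_i: (-1)·1 + (-5/9)·1 = -14/9 ≠ 1 ⇒ order 0.

0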